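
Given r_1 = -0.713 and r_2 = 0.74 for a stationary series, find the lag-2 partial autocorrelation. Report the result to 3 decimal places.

φ_{22} = (r_2 − r_1²) / (1 − r_1²)
r_1² = (-0.713)² = 0.508369
Numerator = 0.74 − 0.5084 = 0.2316; denominator = 1 − 0.5084 = 0.4916
φ_{22} = 0.2316 / 0.4916 = 0.471

0.471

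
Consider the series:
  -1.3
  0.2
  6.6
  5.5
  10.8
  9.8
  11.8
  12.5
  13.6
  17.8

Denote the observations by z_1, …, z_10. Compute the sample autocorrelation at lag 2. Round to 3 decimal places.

Mean z̄ = (-1.3 + 0.2 + 6.6 + 5.5 + 10.8 + 9.8 + 11.8 + 12.5 + 13.6 + 17.8)/10 = 8.7300
Numerator Σ_{t=1}^{8}(z_t−z̄)(z_{t+2}−z̄) = 100.5842
Denominator Σ(z_t−z̄)² = 323.3810
r_2 = 100.5842 / 323.3810 = 0.311

0.311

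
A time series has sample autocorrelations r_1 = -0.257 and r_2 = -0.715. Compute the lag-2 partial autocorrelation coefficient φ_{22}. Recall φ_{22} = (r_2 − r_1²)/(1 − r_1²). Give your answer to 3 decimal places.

φ_{22} = (r_2 − r_1²) / (1 − r_1²)
r_1² = (-0.257)² = 0.066049
Numerator = -0.715 − 0.0660 = -0.7810; denominator = 1 − 0.0660 = 0.9340
φ_{22} = -0.7810 / 0.9340 = -0.836

-0.836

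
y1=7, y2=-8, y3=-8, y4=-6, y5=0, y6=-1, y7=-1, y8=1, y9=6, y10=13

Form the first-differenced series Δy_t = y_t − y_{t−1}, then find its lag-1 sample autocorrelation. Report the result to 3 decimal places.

First differences Δy: -15, 0, 2, 6, -1, 0, 2, 5, 7
Mean of differences = 0.6667
Numerator Σ(Δy_t−Δȳ)(Δy_{t+1}−Δȳ) = 41.2222
Denominator Σ(Δy_t−Δȳ)² = 340.0000
r_1(Δy) = 41.2222 / 340.0000 = 0.121

0.121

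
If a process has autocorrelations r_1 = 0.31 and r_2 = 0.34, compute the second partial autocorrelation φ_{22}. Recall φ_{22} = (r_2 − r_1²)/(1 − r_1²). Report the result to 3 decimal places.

0.270

φ_{22} = (r_2 − r_1²) / (1 − r_1²)
r_1² = (0.31)² = 0.0961
Numerator = 0.34 − 0.0961 = 0.2439; denominator = 1 − 0.0961 = 0.9039
φ_{22} = 0.2439 / 0.9039 = 0.270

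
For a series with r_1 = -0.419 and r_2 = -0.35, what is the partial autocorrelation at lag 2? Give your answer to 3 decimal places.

φ_{22} = (r_2 − r_1²) / (1 − r_1²)
r_1² = (-0.419)² = 0.175561
Numerator = -0.35 − 0.1756 = -0.5256; denominator = 1 − 0.1756 = 0.8244
φ_{22} = -0.5256 / 0.8244 = -0.637

-0.637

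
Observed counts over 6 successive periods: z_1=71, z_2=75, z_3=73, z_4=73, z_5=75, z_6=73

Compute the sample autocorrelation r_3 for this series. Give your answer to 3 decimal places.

Mean z̄ = (71 + 75 + 73 + 73 + 75 + 73)/6 = 73.3333
Deviations from mean: -2.3333, 1.6667, -0.3333, -0.3333, 1.6667, -0.3333
Σ(z_t−z̄)(z_{t+3}−z̄) = (0.7778) + (2.7778) + (0.1111) = 3.6667
Denominator Σ(z_t−z̄)² = 11.3333
r_3 = 3.6667 / 11.3333 = 0.324

0.324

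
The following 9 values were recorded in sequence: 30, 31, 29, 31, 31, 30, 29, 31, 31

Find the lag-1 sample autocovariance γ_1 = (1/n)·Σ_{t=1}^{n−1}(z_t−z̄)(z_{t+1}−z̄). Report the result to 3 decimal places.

-0.198

Mean z̄ = (30 + 31 + 29 + 31 + 31 + 30 + 29 + 31 + 31)/9 = 30.3333
Σ_{t=1}^{8}(z_t−z̄)(z_{t+1}−z̄) = -1.7778
γ_1 = -1.7778 / 9 = -0.198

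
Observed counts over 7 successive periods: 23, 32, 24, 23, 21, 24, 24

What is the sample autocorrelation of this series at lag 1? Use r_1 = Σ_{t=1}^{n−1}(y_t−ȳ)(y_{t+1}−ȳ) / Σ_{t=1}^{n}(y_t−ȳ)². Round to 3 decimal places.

-0.094

Mean ȳ = (23 + 32 + 24 + 23 + 21 + 24 + 24)/7 = 24.4286
Numerator Σ_{t=1}^{6}(y_t−ȳ)(y_{t+1}−ȳ) = -6.8980
Denominator Σ(y_t−ȳ)² = 73.7143
r_1 = -6.8980 / 73.7143 = -0.094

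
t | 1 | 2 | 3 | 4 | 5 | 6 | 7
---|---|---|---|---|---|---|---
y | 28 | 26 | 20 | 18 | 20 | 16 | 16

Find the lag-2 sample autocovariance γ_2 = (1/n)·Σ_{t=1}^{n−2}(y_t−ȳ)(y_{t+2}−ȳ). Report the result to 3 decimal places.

-0.501

Mean ȳ = (28 + 26 + 20 + 18 + 20 + 16 + 16)/7 = 20.5714
Σ_{t=1}^{5}(y_t−ȳ)(y_{t+2}−ȳ) = -3.5102
γ_2 = -3.5102 / 7 = -0.501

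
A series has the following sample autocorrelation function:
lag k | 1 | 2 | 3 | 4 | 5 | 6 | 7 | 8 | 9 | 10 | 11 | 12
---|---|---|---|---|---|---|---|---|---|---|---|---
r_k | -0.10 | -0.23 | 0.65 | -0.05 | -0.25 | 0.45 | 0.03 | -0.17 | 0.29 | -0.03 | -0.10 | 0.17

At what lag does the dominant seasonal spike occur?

The largest autocorrelation is r_3 = 0.65, with weaker echoes at lags 6 (0.45), 9 (0.29) and 12 (0.17); the remaining lags stay at or below 0.03.
The dominant spike at lag 3 indicates a seasonal period of 3.

3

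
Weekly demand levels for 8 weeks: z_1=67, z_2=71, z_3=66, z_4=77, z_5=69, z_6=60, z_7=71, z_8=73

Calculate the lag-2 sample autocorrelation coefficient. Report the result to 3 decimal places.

-0.469

Mean z̄ = (67 + 71 + 66 + 77 + 69 + 60 + 71 + 73)/8 = 69.2500
Deviations from mean: -2.2500, 1.7500, -3.2500, 7.7500, -0.2500, -9.2500, 1.7500, 3.7500
Σ(z_t−z̄)(z_{t+2}−z̄) = (7.3125) + (13.5625) + (0.8125) + (-71.6875) + (-0.4375) + (-34.6875) = -85.1250
Denominator Σ(z_t−z̄)² = 181.5000
r_2 = -85.1250 / 181.5000 = -0.469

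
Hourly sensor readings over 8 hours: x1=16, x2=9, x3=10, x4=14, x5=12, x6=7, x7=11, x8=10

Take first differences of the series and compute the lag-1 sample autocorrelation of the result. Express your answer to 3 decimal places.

First differences Δx: -7, 1, 4, -2, -5, 4, -1
Mean of differences = -0.8571
Numerator Σ(Δx_t−Δx̄)(Δx_{t+1}−Δx̄) = -24.0204
Denominator Σ(Δx_t−Δx̄)² = 106.8571
r_1(Δx) = -24.0204 / 106.8571 = -0.225

-0.225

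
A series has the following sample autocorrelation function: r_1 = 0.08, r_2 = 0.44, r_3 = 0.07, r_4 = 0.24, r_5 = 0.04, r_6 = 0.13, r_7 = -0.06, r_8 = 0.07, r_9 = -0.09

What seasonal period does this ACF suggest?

2

The largest autocorrelation is r_2 = 0.44, with a weaker echo at lag 4 (0.24); the remaining lags stay at or below 0.13.
The dominant spike at lag 2 indicates a seasonal period of 2.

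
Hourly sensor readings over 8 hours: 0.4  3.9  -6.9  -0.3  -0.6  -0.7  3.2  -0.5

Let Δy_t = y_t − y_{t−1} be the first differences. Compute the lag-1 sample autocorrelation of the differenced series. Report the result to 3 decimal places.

-0.626

First differences Δy: 3.5, -10.8, 6.6, -0.3, -0.1, 3.9, -3.7
Mean of differences = -0.1286
Numerator Σ(Δy_t−Δȳ)(Δy_{t+1}−Δȳ) = -125.9565
Denominator Σ(Δy_t−Δȳ)² = 201.3343
r_1(Δy) = -125.9565 / 201.3343 = -0.626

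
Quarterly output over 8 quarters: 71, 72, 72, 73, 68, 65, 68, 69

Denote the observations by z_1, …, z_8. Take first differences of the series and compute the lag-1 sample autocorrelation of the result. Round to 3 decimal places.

First differences Δz: 1, 0, 1, -5, -3, 3, 1
Mean of differences = -0.2857
Numerator Σ(Δz_t−Δz̄)(Δz_{t+1}−Δz̄) = 2.7755
Denominator Σ(Δz_t−Δz̄)² = 45.4286
r_1(Δz) = 2.7755 / 45.4286 = 0.061

0.061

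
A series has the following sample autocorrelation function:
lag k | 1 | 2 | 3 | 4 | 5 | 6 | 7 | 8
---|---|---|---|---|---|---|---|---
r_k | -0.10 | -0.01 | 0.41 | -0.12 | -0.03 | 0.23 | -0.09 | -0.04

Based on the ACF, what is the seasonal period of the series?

The largest autocorrelation is r_3 = 0.41, with a weaker echo at lag 6 (0.23); the remaining lags stay at or below -0.01.
The dominant spike at lag 3 indicates a seasonal period of 3.

3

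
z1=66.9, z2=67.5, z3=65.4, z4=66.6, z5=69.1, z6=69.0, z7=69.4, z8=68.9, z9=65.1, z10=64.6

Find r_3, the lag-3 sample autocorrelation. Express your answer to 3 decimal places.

Mean z̄ = (66.9 + 67.5 + 65.4 + 66.6 + 69.1 + 69.0 + 69.4 + 68.9 + 65.1 + 64.6)/10 = 67.2500
Σ(z_t−z̄)(z_{t+3}−z̄) = (0.2275) + (0.4625) + (-3.2375) + (-1.3975) + (3.0525) + (-3.7625) + (-5.6975) = -10.3525
Denominator Σ(z_t−z̄)² = 29.5050
r_3 = -10.3525 / 29.5050 = -0.351

-0.351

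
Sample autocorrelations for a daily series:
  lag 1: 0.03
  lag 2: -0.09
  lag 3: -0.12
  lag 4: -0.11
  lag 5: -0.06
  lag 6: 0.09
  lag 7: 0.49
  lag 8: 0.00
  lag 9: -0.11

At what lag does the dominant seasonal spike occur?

The largest autocorrelation is r_7 = 0.49; the remaining lags stay at or below 0.09.
The dominant spike at lag 7 indicates a seasonal period of 7.

7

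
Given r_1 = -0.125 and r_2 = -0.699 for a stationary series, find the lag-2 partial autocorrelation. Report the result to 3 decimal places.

-0.726

φ_{22} = (r_2 − r_1²) / (1 − r_1²)
r_1² = (-0.125)² = 0.015625
Numerator = -0.699 − 0.0156 = -0.7146; denominator = 1 − 0.0156 = 0.9844
φ_{22} = -0.7146 / 0.9844 = -0.726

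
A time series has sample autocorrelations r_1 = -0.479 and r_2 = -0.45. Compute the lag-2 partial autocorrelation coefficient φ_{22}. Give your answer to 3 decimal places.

-0.882

φ_{22} = (r_2 − r_1²) / (1 − r_1²)
r_1² = (-0.479)² = 0.229441
Numerator = -0.45 − 0.2294 = -0.6794; denominator = 1 − 0.2294 = 0.7706
φ_{22} = -0.6794 / 0.7706 = -0.882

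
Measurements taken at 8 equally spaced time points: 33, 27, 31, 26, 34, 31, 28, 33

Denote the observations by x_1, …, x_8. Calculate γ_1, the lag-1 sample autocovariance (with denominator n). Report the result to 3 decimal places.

Mean x̄ = (33 + 27 + 31 + 26 + 34 + 31 + 28 + 33)/8 = 30.3750
Deviations: 2.6250, -3.3750, 0.6250, -4.3750, 3.6250, 0.6250, -2.3750, 2.6250
Σ_{t=1}^{7}(x_t−x̄)(x_{t+1}−x̄) = -35.0156
γ_1 = -35.0156 / 8 = -4.377

-4.377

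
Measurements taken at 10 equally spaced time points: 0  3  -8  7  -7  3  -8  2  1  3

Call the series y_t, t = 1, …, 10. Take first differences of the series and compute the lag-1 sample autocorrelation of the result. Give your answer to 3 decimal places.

First differences Δy: 3, -11, 15, -14, 10, -11, 10, -1, 2
Mean of differences = 0.3333
Numerator Σ(Δy_t−Δȳ)(Δy_{t+1}−Δȳ) = -779.4444
Denominator Σ(Δy_t−Δȳ)² = 876.0000
r_1(Δy) = -779.4444 / 876.0000 = -0.890

-0.890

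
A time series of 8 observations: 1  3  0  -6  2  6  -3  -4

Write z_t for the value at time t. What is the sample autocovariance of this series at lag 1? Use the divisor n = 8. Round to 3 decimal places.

-0.346

Mean z̄ = (1 + 3 + 0 − 6 + 2 + 6 − 3 − 4)/8 = -0.1250
Σ_{t=1}^{7}(z_t−z̄)(z_{t+1}−z̄) = -2.7656
γ_1 = -2.7656 / 8 = -0.346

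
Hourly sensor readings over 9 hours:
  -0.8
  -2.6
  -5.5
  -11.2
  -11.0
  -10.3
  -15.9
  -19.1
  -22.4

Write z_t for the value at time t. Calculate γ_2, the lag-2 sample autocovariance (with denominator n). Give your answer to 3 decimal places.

11.605

Mean z̄ = (-0.8 − 2.6 − 5.5 − 11.2 − 11.0 − 10.3 − 15.9 − 19.1 − 22.4)/9 = -10.9778
Σ_{t=1}^{7}(z_t−z̄)(z_{t+2}−z̄) = 104.4446
γ_2 = 104.4446 / 9 = 11.605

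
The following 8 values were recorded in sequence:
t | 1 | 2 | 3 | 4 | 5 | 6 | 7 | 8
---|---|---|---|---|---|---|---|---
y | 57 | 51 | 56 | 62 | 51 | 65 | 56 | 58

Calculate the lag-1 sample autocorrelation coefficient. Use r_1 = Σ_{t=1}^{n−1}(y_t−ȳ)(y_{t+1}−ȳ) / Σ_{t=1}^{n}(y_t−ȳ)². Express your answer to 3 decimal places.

-0.524

Mean ȳ = (57 + 51 + 56 + 62 + 51 + 65 + 56 + 58)/8 = 57.0000
Deviations from mean: 0.0000, -6.0000, -1.0000, 5.0000, -6.0000, 8.0000, -1.0000, 1.0000
Σ(y_t−ȳ)(y_{t+1}−ȳ) = (0.0000) + (6.0000) + (-5.0000) + (-30.0000) + (-48.0000) + (-8.0000) + (-1.0000) = -86.0000
Denominator Σ(y_t−ȳ)² = 164.0000
r_1 = -86.0000 / 164.0000 = -0.524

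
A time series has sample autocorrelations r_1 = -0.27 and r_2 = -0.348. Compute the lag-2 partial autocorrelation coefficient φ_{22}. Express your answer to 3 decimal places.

-0.454

φ_{22} = (r_2 − r_1²) / (1 − r_1²)
r_1² = (-0.27)² = 0.0729
Numerator = -0.348 − 0.0729 = -0.4209; denominator = 1 − 0.0729 = 0.9271
φ_{22} = -0.4209 / 0.9271 = -0.454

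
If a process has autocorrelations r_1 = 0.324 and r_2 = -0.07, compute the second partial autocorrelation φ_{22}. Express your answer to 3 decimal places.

φ_{22} = (r_2 − r_1²) / (1 − r_1²)
r_1² = (0.324)² = 0.104976
Numerator = -0.07 − 0.1050 = -0.1750; denominator = 1 − 0.1050 = 0.8950
φ_{22} = -0.1750 / 0.8950 = -0.195

-0.195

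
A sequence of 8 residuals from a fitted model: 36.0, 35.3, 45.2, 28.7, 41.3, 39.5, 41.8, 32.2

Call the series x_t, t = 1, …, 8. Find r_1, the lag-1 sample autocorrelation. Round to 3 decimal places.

Mean x̄ = (36.0 + 35.3 + 45.2 + 28.7 + 41.3 + 39.5 + 41.8 + 32.2)/8 = 37.5000
Deviations from mean: -1.5000, -2.2000, 7.7000, -8.8000, 3.8000, 2.0000, 4.3000, -5.3000
Σ(x_t−x̄)(x_{t+1}−x̄) = (3.3000) + (-16.9400) + (-67.7600) + (-33.4400) + (7.6000) + (8.6000) + (-22.7900) = -121.4300
Denominator Σ(x_t−x̄)² = 208.8400
r_1 = -121.4300 / 208.8400 = -0.581

-0.581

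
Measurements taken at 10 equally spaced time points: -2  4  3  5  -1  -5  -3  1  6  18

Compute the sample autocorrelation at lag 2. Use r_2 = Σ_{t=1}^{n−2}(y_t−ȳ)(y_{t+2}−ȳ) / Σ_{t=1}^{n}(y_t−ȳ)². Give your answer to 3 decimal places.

-0.077

Mean ȳ = (-2 + 4 + 3 + 5 − 1 − 5 − 3 + 1 + 6 + 18)/10 = 2.6000
Numerator Σ_{t=1}^{8}(y_t−ȳ)(y_{t+2}−ȳ) = -29.5200
Denominator Σ(y_t−ȳ)² = 382.4000
r_2 = -29.5200 / 382.4000 = -0.077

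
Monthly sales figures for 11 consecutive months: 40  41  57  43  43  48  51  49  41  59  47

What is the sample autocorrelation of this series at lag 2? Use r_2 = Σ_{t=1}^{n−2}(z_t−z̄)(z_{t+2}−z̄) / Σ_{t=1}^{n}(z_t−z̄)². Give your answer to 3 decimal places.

-0.250

Mean z̄ = (40 + 41 + 57 + 43 + 43 + 48 + 51 + 49 + 41 + 59 + 47)/11 = 47.1818
Numerator Σ_{t=1}^{9}(z_t−z̄)(z_{t+2}−z̄) = -104.6116
Denominator Σ(z_t−z̄)² = 417.6364
r_2 = -104.6116 / 417.6364 = -0.250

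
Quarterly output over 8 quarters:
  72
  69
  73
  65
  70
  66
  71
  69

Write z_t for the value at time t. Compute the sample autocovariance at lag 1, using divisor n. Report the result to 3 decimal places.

Mean z̄ = (72 + 69 + 73 + 65 + 70 + 66 + 71 + 69)/8 = 69.3750
Σ_{t=1}^{7}(z_t−z̄)(z_{t+1}−z̄) = -29.1406
γ_1 = -29.1406 / 8 = -3.643

-3.643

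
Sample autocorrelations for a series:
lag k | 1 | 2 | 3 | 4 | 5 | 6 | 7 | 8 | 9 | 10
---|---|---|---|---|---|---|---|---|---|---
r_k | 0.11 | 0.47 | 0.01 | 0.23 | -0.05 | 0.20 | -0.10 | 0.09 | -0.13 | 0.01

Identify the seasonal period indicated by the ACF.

The largest autocorrelation is r_2 = 0.47, with weaker echoes at lags 4 (0.23) and 6 (0.20); the remaining lags stay at or below 0.11.
The dominant spike at lag 2 indicates a seasonal period of 2.

2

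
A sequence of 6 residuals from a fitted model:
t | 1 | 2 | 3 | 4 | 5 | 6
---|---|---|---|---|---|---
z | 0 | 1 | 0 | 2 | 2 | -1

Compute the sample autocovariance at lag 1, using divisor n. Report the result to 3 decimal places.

-0.296

Mean z̄ = (0 + 1 + 0 + 2 + 2 − 1)/6 = 0.6667
Deviations: -0.6667, 0.3333, -0.6667, 1.3333, 1.3333, -1.6667
Σ_{t=1}^{5}(z_t−z̄)(z_{t+1}−z̄) = -1.7778
γ_1 = -1.7778 / 6 = -0.296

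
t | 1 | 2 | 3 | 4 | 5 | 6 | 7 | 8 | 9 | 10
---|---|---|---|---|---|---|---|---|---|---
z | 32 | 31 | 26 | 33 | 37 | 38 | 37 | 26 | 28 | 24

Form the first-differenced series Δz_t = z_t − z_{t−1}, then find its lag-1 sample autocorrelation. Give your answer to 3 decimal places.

-0.095

First differences Δz: -1, -5, 7, 4, 1, -1, -11, 2, -4
Mean of differences = -0.8889
Numerator Σ(Δz_t−Δz̄)(Δz_{t+1}−Δz̄) = -21.4568
Denominator Σ(Δz_t−Δz̄)² = 226.8889
r_1(Δz) = -21.4568 / 226.8889 = -0.095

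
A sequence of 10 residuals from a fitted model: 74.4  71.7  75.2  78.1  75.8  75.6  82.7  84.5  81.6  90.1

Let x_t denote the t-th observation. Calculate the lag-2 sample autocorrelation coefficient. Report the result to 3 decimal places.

0.278

Mean x̄ = (74.4 + 71.7 + 75.2 + 78.1 + 75.8 + 75.6 + 82.7 + 84.5 + 81.6 + 90.1)/10 = 78.9700
Numerator Σ_{t=1}^{8}(x_t−x̄)(x_{t+2}−x̄) = 79.3352
Denominator Σ(x_t−x̄)² = 285.4010
r_2 = 79.3352 / 285.4010 = 0.278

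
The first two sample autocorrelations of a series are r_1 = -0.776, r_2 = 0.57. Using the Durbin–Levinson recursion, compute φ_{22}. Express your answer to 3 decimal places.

-0.081

φ_{22} = (r_2 − r_1²) / (1 − r_1²)
r_1² = (-0.776)² = 0.602176
Numerator = 0.57 − 0.6022 = -0.0322; denominator = 1 − 0.6022 = 0.3978
φ_{22} = -0.0322 / 0.3978 = -0.081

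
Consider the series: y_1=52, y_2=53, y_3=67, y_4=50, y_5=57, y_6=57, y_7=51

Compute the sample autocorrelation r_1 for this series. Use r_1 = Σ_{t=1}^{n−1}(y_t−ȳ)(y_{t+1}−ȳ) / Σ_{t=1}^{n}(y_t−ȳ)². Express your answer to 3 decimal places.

-0.461

Mean ȳ = (52 + 53 + 67 + 50 + 57 + 57 + 51)/7 = 55.2857
Deviations from mean: -3.2857, -2.2857, 11.7143, -5.2857, 1.7143, 1.7143, -4.2857
Σ(y_t−ȳ)(y_{t+1}−ȳ) = (7.5102) + (-26.7755) + (-61.9184) + (-9.0612) + (2.9388) + (-7.3469) = -94.6531
Denominator Σ(y_t−ȳ)² = 205.4286
r_1 = -94.6531 / 205.4286 = -0.461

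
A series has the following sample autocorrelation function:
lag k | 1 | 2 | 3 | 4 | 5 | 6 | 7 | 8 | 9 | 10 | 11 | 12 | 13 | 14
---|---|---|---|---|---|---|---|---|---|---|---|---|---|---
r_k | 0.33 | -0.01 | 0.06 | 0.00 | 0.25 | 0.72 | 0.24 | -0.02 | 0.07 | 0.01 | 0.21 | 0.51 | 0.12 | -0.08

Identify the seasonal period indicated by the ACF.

The largest autocorrelation is r_6 = 0.72, with a weaker echo at lag 12 (0.51); the remaining lags stay at or below 0.33.
The dominant spike at lag 6 indicates a seasonal period of 6.

6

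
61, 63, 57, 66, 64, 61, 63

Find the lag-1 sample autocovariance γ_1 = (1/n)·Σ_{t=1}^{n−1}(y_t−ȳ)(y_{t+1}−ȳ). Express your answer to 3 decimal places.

-3.023

Mean ȳ = (61 + 63 + 57 + 66 + 64 + 61 + 63)/7 = 62.1429
Σ_{t=1}^{6}(y_t−ȳ)(y_{t+1}−ȳ) = -21.1633
γ_1 = -21.1633 / 7 = -3.023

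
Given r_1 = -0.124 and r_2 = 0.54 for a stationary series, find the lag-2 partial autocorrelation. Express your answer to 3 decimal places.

φ_{22} = (r_2 − r_1²) / (1 − r_1²)
r_1² = (-0.124)² = 0.015376
Numerator = 0.54 − 0.0154 = 0.5246; denominator = 1 − 0.0154 = 0.9846
φ_{22} = 0.5246 / 0.9846 = 0.533

0.533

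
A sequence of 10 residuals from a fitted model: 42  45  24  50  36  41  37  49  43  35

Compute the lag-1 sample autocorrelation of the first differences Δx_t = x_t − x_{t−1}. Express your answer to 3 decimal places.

First differences Δx: 3, -21, 26, -14, 5, -4, 12, -6, -8
Mean of differences = -0.7778
Numerator Σ(Δx_t−Δx̄)(Δx_{t+1}−Δx̄) = -1137.1605
Denominator Σ(Δx_t−Δx̄)² = 1601.5556
r_1(Δx) = -1137.1605 / 1601.5556 = -0.710

-0.710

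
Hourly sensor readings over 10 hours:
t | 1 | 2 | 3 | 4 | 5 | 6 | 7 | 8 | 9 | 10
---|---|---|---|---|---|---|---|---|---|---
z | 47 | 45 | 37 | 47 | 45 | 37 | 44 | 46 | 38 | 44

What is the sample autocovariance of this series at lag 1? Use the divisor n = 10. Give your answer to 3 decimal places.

Mean z̄ = (47 + 45 + 37 + 47 + 45 + 37 + 44 + 46 + 38 + 44)/10 = 43.0000
Σ_{t=1}^{9}(z_t−z̄)(z_{t+1}−z̄) = -55.0000
γ_1 = -55.0000 / 10 = -5.500

-5.500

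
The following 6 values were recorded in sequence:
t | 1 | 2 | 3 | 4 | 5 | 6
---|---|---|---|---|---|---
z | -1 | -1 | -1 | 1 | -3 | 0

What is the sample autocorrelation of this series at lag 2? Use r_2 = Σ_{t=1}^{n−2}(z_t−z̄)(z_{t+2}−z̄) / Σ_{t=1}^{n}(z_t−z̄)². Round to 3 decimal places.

Mean z̄ = (-1 − 1 − 1 + 1 − 3 + 0)/6 = -0.8333
Numerator Σ_{t=1}^{4}(z_t−z̄)(z_{t+2}−z̄) = 1.6111
Denominator Σ(z_t−z̄)² = 8.8333
r_2 = 1.6111 / 8.8333 = 0.182

0.182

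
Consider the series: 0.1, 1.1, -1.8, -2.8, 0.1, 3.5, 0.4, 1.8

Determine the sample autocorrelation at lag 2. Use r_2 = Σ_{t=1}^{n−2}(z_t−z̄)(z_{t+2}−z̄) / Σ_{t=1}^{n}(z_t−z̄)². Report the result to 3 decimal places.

-0.249

Mean z̄ = (0.1 + 1.1 − 1.8 − 2.8 + 0.1 + 3.5 + 0.4 + 1.8)/8 = 0.3000
Deviations from mean: -0.2000, 0.8000, -2.1000, -3.1000, -0.2000, 3.2000, 0.1000, 1.5000
Σ(z_t−z̄)(z_{t+2}−z̄) = (0.4200) + (-2.4800) + (0.4200) + (-9.9200) + (-0.0200) + (4.8000) = -6.7800
Denominator Σ(z_t−z̄)² = 27.2400
r_2 = -6.7800 / 27.2400 = -0.249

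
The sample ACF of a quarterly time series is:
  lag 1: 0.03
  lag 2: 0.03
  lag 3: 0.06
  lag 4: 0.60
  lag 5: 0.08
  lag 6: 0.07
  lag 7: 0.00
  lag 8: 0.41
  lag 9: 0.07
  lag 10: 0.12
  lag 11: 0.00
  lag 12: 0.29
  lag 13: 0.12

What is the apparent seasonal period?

The largest autocorrelation is r_4 = 0.60, with weaker echoes at lags 8 (0.41) and 12 (0.29); the remaining lags stay at or below 0.12.
The dominant spike at lag 4 indicates a seasonal period of 4.

4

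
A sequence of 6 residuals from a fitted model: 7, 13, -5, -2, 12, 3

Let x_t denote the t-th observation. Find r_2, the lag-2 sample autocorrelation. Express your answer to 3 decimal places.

Mean x̄ = (7 + 13 − 5 − 2 + 12 + 3)/6 = 4.6667
Deviations from mean: 2.3333, 8.3333, -9.6667, -6.6667, 7.3333, -1.6667
Numerator Σ_{t=1}^{4}(x_t−x̄)(x_{t+2}−x̄) = -137.8889
Denominator Σ(x_t−x̄)² = 269.3333
r_2 = -137.8889 / 269.3333 = -0.512

-0.512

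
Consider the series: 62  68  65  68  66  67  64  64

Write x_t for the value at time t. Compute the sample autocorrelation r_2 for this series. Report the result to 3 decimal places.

Mean x̄ = (62 + 68 + 65 + 68 + 66 + 67 + 64 + 64)/8 = 65.5000
Deviations from mean: -3.5000, 2.5000, -0.5000, 2.5000, 0.5000, 1.5000, -1.5000, -1.5000
Numerator Σ_{t=1}^{6}(x_t−x̄)(x_{t+2}−x̄) = 8.5000
Denominator Σ(x_t−x̄)² = 32.0000
r_2 = 8.5000 / 32.0000 = 0.266

0.266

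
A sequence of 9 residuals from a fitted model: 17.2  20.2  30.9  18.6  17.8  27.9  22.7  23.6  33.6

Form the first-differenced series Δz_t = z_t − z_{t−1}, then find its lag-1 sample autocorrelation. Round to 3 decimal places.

-0.333

First differences Δz: 3.0, 10.7, -12.3, -0.8, 10.1, -5.2, 0.9, 10.0
Mean of differences = 2.0500
Numerator Σ(Δz_t−Δz̄)(Δz_{t+1}−Δz̄) = -157.1225
Denominator Σ(Δz_t−Δz̄)² = 471.6600
r_1(Δz) = -157.1225 / 471.6600 = -0.333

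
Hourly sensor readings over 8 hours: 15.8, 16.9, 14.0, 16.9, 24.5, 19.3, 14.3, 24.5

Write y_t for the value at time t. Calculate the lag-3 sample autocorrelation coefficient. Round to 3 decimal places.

0.283

Mean ȳ = (15.8 + 16.9 + 14.0 + 16.9 + 24.5 + 19.3 + 14.3 + 24.5)/8 = 18.2750
Deviations from mean: -2.4750, -1.3750, -4.2750, -1.3750, 6.2250, 1.0250, -3.9750, 6.2250
Numerator Σ_{t=1}^{5}(y_t−ȳ)(y_{t+3}−ȳ) = 34.6781
Denominator Σ(y_t−ȳ)² = 122.5350
r_3 = 34.6781 / 122.5350 = 0.283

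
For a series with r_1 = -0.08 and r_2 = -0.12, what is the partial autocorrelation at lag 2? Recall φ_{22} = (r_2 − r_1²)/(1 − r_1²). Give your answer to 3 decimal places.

φ_{22} = (r_2 − r_1²) / (1 − r_1²)
r_1² = (-0.08)² = 0.0064
Numerator = -0.12 − 0.0064 = -0.1264; denominator = 1 − 0.0064 = 0.9936
φ_{22} = -0.1264 / 0.9936 = -0.127

-0.127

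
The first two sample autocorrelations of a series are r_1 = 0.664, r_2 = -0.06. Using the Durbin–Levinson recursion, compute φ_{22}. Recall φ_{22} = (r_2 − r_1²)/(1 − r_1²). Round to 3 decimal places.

-0.896

φ_{22} = (r_2 − r_1²) / (1 − r_1²)
r_1² = (0.664)² = 0.440896
Numerator = -0.06 − 0.4409 = -0.5009; denominator = 1 − 0.4409 = 0.5591
φ_{22} = -0.5009 / 0.5591 = -0.896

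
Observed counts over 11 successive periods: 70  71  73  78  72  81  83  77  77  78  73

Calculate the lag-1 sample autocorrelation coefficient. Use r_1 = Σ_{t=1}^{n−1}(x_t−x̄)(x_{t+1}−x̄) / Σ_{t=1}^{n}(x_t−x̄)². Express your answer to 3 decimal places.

0.289

Mean x̄ = (70 + 71 + 73 + 78 + 72 + 81 + 83 + 77 + 77 + 78 + 73)/11 = 75.7273
Numerator Σ_{t=1}^{10}(x_t−x̄)(x_{t+1}−x̄) = 51.5620
Denominator Σ(x_t−x̄)² = 178.1818
r_1 = 51.5620 / 178.1818 = 0.289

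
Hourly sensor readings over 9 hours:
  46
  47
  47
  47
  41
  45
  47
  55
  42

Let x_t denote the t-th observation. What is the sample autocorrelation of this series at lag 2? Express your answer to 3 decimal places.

Mean x̄ = (46 + 47 + 47 + 47 + 41 + 45 + 47 + 55 + 42)/9 = 46.3333
Σ(x_t−x̄)(x_{t+2}−x̄) = (-0.2222) + (0.4444) + (-3.5556) + (-0.8889) + (-3.5556) + (-11.5556) + (-2.8889) = -22.2222
Denominator Σ(x_t−x̄)² = 126.0000
r_2 = -22.2222 / 126.0000 = -0.176

-0.176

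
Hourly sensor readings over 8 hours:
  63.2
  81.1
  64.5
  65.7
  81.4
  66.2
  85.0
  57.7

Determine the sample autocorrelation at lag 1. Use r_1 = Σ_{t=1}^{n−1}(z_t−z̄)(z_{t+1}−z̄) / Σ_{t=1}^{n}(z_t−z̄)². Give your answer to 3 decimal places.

Mean z̄ = (63.2 + 81.1 + 64.5 + 65.7 + 81.4 + 66.2 + 85.0 + 57.7)/8 = 70.6000
Σ(z_t−z̄)(z_{t+1}−z̄) = (-77.7000) + (-64.0500) + (29.8900) + (-52.9200) + (-47.5200) + (-63.3600) + (-185.7600) = -461.4200
Denominator Σ(z_t−z̄)² = 736.0000
r_1 = -461.4200 / 736.0000 = -0.627

-0.627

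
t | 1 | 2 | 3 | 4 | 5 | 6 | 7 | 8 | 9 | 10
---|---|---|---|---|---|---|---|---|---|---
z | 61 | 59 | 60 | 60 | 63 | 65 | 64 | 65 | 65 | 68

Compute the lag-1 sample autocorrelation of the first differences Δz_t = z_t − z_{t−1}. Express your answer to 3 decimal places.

-0.181

First differences Δz: -2, 1, 0, 3, 2, -1, 1, 0, 3
Mean of differences = 0.7778
Numerator Σ(Δz_t−Δz̄)(Δz_{t+1}−Δz̄) = -4.2716
Denominator Σ(Δz_t−Δz̄)² = 23.5556
r_1(Δz) = -4.2716 / 23.5556 = -0.181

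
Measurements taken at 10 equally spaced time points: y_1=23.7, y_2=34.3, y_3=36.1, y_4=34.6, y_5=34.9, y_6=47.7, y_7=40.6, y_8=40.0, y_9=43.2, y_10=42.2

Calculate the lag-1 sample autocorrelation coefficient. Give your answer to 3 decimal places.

0.284

Mean ȳ = (23.7 + 34.3 + 36.1 + 34.6 + 34.9 + 47.7 + 40.6 + 40.0 + 43.2 + 42.2)/10 = 37.7300
Numerator Σ_{t=1}^{9}(y_t−ȳ)(y_{t+1}−ȳ) = 111.4551
Denominator Σ(y_t−ȳ)² = 391.7610
r_1 = 111.4551 / 391.7610 = 0.284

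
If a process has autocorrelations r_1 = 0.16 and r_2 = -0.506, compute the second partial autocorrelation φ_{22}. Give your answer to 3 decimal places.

φ_{22} = (r_2 − r_1²) / (1 − r_1²)
r_1² = (0.16)² = 0.0256
Numerator = -0.506 − 0.0256 = -0.5316; denominator = 1 − 0.0256 = 0.9744
φ_{22} = -0.5316 / 0.9744 = -0.546

-0.546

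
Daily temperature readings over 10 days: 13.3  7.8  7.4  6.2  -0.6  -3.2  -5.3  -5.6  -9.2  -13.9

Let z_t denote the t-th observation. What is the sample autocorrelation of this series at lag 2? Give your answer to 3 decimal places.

0.398

Mean z̄ = (13.3 + 7.8 + 7.4 + 6.2 − 0.6 − 3.2 − 5.3 − 5.6 − 9.2 − 13.9)/10 = -0.3100
Numerator Σ_{t=1}^{8}(z_t−z̄)(z_{t+2}−z̄) = 269.6668
Denominator Σ(z_t−z̄)² = 677.8690
r_2 = 269.6668 / 677.8690 = 0.398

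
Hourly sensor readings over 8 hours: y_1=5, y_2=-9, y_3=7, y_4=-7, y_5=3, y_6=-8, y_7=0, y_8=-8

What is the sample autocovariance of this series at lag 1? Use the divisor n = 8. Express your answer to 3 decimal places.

-29.533

Mean ȳ = (5 − 9 + 7 − 7 + 3 − 8 + 0 − 8)/8 = -2.1250
Deviations: 7.1250, -6.8750, 9.1250, -4.8750, 5.1250, -5.8750, 2.1250, -5.8750
Σ_{t=1}^{7}(y_t−ȳ)(y_{t+1}−ȳ) = -236.2656
γ_1 = -236.2656 / 8 = -29.533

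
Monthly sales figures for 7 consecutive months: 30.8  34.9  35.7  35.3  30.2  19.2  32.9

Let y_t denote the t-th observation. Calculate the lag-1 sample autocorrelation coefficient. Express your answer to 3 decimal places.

0.107

Mean ȳ = (30.8 + 34.9 + 35.7 + 35.3 + 30.2 + 19.2 + 32.9)/7 = 31.2857
Deviations from mean: -0.4857, 3.6143, 4.4143, 4.0143, -1.0857, -12.0857, 1.6143
Σ(y_t−ȳ)(y_{t+1}−ȳ) = (-1.7555) + (15.9545) + (17.7202) + (-4.3584) + (13.1216) + (-19.5098) = 21.1727
Denominator Σ(y_t−ȳ)² = 198.7486
r_1 = 21.1727 / 198.7486 = 0.107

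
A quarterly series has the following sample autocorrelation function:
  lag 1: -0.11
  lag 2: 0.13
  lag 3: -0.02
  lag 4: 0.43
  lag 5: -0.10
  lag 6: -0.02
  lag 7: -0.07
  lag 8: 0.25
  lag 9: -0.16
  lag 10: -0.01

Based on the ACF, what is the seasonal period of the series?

The largest autocorrelation is r_4 = 0.43, with a weaker echo at lag 8 (0.25); the remaining lags stay at or below 0.13.
The dominant spike at lag 4 indicates a seasonal period of 4.

4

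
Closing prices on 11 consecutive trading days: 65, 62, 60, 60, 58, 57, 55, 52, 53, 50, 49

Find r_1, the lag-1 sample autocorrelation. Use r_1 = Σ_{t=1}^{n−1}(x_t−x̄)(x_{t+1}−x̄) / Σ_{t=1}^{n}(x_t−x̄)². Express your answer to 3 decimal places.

Mean x̄ = (65 + 62 + 60 + 60 + 58 + 57 + 55 + 52 + 53 + 50 + 49)/11 = 56.4545
Numerator Σ_{t=1}^{10}(x_t−x̄)(x_{t+1}−x̄) = 177.4298
Denominator Σ(x_t−x̄)² = 262.7273
r_1 = 177.4298 / 262.7273 = 0.675

0.675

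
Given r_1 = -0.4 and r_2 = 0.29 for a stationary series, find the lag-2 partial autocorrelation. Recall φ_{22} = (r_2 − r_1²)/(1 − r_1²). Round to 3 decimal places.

0.155

φ_{22} = (r_2 − r_1²) / (1 − r_1²)
r_1² = (-0.4)² = 0.16
Numerator = 0.29 − 0.1600 = 0.1300; denominator = 1 − 0.1600 = 0.8400
φ_{22} = 0.1300 / 0.8400 = 0.155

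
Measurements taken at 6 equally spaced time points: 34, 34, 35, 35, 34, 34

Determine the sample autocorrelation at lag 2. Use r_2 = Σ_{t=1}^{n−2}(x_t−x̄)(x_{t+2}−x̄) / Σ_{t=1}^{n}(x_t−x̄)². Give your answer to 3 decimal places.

Mean x̄ = (34 + 34 + 35 + 35 + 34 + 34)/6 = 34.3333
Deviations from mean: -0.3333, -0.3333, 0.6667, 0.6667, -0.3333, -0.3333
Σ(x_t−x̄)(x_{t+2}−x̄) = (-0.2222) + (-0.2222) + (-0.2222) + (-0.2222) = -0.8889
Denominator Σ(x_t−x̄)² = 1.3333
r_2 = -0.8889 / 1.3333 = -0.667

-0.667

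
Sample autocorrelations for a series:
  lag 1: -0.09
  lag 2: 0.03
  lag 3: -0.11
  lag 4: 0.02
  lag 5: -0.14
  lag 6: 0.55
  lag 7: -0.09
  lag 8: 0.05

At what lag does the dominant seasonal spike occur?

The largest autocorrelation is r_6 = 0.55; the remaining lags stay at or below 0.05.
The dominant spike at lag 6 indicates a seasonal period of 6.

6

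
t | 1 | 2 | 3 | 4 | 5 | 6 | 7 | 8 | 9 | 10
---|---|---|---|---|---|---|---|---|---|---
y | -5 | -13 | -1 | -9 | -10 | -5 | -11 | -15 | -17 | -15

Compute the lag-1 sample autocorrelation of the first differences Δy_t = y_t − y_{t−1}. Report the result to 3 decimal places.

-0.567

First differences Δy: -8, 12, -8, -1, 5, -6, -4, -2, 2
Mean of differences = -1.1111
Numerator Σ(Δy_t−Δȳ)(Δy_{t+1}−Δȳ) = -196.6790
Denominator Σ(Δy_t−Δȳ)² = 346.8889
r_1(Δy) = -196.6790 / 346.8889 = -0.567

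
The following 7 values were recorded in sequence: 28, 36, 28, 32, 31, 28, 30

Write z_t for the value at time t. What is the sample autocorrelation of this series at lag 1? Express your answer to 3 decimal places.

-0.586

Mean z̄ = (28 + 36 + 28 + 32 + 31 + 28 + 30)/7 = 30.4286
Deviations from mean: -2.4286, 5.5714, -2.4286, 1.5714, 0.5714, -2.4286, -0.4286
Numerator Σ_{t=1}^{6}(z_t−z̄)(z_{t+1}−z̄) = -30.3265
Denominator Σ(z_t−z̄)² = 51.7143
r_1 = -30.3265 / 51.7143 = -0.586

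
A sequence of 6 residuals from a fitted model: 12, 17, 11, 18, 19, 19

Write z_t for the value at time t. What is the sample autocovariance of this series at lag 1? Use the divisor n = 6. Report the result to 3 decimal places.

Mean z̄ = (12 + 17 + 11 + 18 + 19 + 19)/6 = 16.0000
Deviations: -4.0000, 1.0000, -5.0000, 2.0000, 3.0000, 3.0000
Σ_{t=1}^{5}(z_t−z̄)(z_{t+1}−z̄) = -4.0000
γ_1 = -4.0000 / 6 = -0.667

-0.667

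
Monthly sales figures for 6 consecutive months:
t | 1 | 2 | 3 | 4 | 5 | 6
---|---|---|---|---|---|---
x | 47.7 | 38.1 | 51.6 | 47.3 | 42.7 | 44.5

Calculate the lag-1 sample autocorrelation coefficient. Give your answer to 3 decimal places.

-0.489

Mean x̄ = (47.7 + 38.1 + 51.6 + 47.3 + 42.7 + 44.5)/6 = 45.3167
Deviations from mean: 2.3833, -7.2167, 6.2833, 1.9833, -2.6167, -0.8167
Σ(x_t−x̄)(x_{t+1}−x̄) = (-17.1997) + (-45.3447) + (12.4619) + (-5.1897) + (2.1369) = -53.1353
Denominator Σ(x_t−x̄)² = 108.6883
r_1 = -53.1353 / 108.6883 = -0.489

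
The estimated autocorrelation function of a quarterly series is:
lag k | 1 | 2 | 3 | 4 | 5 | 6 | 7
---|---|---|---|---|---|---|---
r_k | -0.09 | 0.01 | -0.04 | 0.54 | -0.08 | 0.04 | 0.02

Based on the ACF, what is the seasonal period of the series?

4

The largest autocorrelation is r_4 = 0.54; the remaining lags stay at or below 0.04.
The dominant spike at lag 4 indicates a seasonal period of 4.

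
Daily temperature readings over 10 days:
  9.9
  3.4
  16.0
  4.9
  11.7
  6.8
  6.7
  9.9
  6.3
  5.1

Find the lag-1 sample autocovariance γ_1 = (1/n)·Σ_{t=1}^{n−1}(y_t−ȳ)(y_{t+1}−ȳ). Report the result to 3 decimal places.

-8.558

Mean ȳ = (9.9 + 3.4 + 16.0 + 4.9 + 11.7 + 6.8 + 6.7 + 9.9 + 6.3 + 5.1)/10 = 8.0700
Σ_{t=1}^{9}(y_t−ȳ)(y_{t+1}−ȳ) = -85.5839
γ_1 = -85.5839 / 10 = -8.558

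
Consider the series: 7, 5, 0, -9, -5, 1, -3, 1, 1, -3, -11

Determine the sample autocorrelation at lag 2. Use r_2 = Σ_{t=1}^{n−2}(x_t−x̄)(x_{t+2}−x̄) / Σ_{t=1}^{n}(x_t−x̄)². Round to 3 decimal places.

-0.266

Mean x̄ = (7 + 5 + 0 − 9 − 5 + 1 − 3 + 1 + 1 − 3 − 11)/11 = -1.4545
Numerator Σ_{t=1}^{9}(x_t−x̄)(x_{t+2}−x̄) = -79.5950
Denominator Σ(x_t−x̄)² = 298.7273
r_2 = -79.5950 / 298.7273 = -0.266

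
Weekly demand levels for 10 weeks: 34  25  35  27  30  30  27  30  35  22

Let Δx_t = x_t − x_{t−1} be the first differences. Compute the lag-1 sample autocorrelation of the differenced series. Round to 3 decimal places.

-0.537

First differences Δx: -9, 10, -8, 3, 0, -3, 3, 5, -13
Mean of differences = -1.3333
Numerator Σ(Δx_t−Δx̄)(Δx_{t+1}−Δx̄) = -241.4444
Denominator Σ(Δx_t−Δx̄)² = 450.0000
r_1(Δx) = -241.4444 / 450.0000 = -0.537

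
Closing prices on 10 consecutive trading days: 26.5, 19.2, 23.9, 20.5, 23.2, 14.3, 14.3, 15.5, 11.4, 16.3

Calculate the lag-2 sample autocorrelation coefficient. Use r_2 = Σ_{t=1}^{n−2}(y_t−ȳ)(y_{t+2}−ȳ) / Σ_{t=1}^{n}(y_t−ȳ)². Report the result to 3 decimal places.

Mean ȳ = (26.5 + 19.2 + 23.9 + 20.5 + 23.2 + 14.3 + 14.3 + 15.5 + 11.4 + 16.3)/10 = 18.5100
Numerator Σ_{t=1}^{8}(y_t−ȳ)(y_{t+2}−ȳ) = 90.8528
Denominator Σ(y_t−ȳ)² = 219.2690
r_2 = 90.8528 / 219.2690 = 0.414

0.414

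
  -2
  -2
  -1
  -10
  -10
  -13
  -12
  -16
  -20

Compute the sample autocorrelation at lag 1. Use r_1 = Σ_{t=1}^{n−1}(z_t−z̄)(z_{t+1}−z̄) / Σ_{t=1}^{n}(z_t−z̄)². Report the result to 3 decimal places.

Mean z̄ = (-2 − 2 − 1 − 10 − 10 − 13 − 12 − 16 − 20)/9 = -9.5556
Numerator Σ_{t=1}^{8}(z_t−z̄)(z_{t+1}−z̄) = 211.1358
Denominator Σ(z_t−z̄)² = 356.2222
r_1 = 211.1358 / 356.2222 = 0.593

0.593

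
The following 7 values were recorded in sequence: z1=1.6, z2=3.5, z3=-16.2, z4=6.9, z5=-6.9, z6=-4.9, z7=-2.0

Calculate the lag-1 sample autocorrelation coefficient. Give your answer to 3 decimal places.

Mean z̄ = (1.6 + 3.5 − 16.2 + 6.9 − 6.9 − 4.9 − 2.0)/7 = -2.5714
Σ(z_t−z̄)(z_{t+1}−z̄) = (25.3265) + (-82.7449) + (-129.0820) + (-40.9978) + (10.0794) + (-1.3306) = -218.7494
Denominator Σ(z_t−z̄)² = 354.1943
r_1 = -218.7494 / 354.1943 = -0.618

-0.618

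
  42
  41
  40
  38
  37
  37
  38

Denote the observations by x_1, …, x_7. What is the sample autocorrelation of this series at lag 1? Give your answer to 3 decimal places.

Mean x̄ = (42 + 41 + 40 + 38 + 37 + 37 + 38)/7 = 39.0000
Deviations from mean: 3.0000, 2.0000, 1.0000, -1.0000, -2.0000, -2.0000, -1.0000
Numerator Σ_{t=1}^{6}(x_t−x̄)(x_{t+1}−x̄) = 15.0000
Denominator Σ(x_t−x̄)² = 24.0000
r_1 = 15.0000 / 24.0000 = 0.625

0.625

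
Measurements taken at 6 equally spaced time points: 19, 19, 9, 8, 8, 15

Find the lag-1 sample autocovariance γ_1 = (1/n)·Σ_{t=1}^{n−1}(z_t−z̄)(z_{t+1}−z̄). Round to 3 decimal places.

7.833

Mean z̄ = (19 + 19 + 9 + 8 + 8 + 15)/6 = 13.0000
Σ_{t=1}^{5}(z_t−z̄)(z_{t+1}−z̄) = 47.0000
γ_1 = 47.0000 / 6 = 7.833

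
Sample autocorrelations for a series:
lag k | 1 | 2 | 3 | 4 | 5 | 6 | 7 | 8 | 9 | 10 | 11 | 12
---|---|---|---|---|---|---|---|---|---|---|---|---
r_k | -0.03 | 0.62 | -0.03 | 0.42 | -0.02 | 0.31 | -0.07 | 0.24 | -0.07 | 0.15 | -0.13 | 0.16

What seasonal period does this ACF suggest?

The largest autocorrelation is r_2 = 0.62, with weaker echoes at lags 4 (0.42), 6 (0.31), 8 (0.24), 10 (0.15) and 12 (0.16); the remaining lags stay at or below -0.02.
The dominant spike at lag 2 indicates a seasonal period of 2.

2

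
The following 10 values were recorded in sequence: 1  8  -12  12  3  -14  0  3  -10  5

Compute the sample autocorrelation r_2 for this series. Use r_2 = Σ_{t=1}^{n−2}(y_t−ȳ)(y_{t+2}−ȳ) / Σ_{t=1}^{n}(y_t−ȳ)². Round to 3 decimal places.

Mean ȳ = (1 + 8 − 12 + 12 + 3 − 14 + 0 + 3 − 10 + 5)/10 = -0.4000
Numerator Σ_{t=1}^{8}(y_t−ȳ)(y_{t+2}−ȳ) = -150.5200
Denominator Σ(y_t−ȳ)² = 690.4000
r_2 = -150.5200 / 690.4000 = -0.218

-0.218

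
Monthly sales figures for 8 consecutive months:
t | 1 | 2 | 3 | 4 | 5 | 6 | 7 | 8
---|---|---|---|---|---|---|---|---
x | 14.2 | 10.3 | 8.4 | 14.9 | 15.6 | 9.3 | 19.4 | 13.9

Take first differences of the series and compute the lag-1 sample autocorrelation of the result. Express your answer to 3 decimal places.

-0.529

First differences Δx: -3.9, -1.9, 6.5, 0.7, -6.3, 10.1, -5.5
Mean of differences = -0.0429
Numerator Σ(Δx_t−Δx̄)(Δx_{t+1}−Δx̄) = -123.5918
Denominator Σ(Δx_t−Δx̄)² = 233.4971
r_1(Δx) = -123.5918 / 233.4971 = -0.529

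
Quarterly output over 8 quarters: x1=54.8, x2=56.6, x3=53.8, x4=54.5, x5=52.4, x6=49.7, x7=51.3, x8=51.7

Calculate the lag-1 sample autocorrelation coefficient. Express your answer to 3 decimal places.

0.557

Mean x̄ = (54.8 + 56.6 + 53.8 + 54.5 + 52.4 + 49.7 + 51.3 + 51.7)/8 = 53.1000
Σ(x_t−x̄)(x_{t+1}−x̄) = (5.9500) + (2.4500) + (0.9800) + (-0.9800) + (2.3800) + (6.1200) + (2.5200) = 19.4200
Denominator Σ(x_t−x̄)² = 34.8400
r_1 = 19.4200 / 34.8400 = 0.557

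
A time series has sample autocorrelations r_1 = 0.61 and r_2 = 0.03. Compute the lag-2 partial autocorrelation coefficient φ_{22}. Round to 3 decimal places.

-0.545

φ_{22} = (r_2 − r_1²) / (1 − r_1²)
r_1² = (0.61)² = 0.3721
Numerator = 0.03 − 0.3721 = -0.3421; denominator = 1 − 0.3721 = 0.6279
φ_{22} = -0.3421 / 0.6279 = -0.545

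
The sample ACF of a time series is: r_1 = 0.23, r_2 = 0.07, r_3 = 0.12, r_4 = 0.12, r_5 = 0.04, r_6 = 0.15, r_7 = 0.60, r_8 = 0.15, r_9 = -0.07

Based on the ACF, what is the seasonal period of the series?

The largest autocorrelation is r_7 = 0.60; the remaining lags stay at or below 0.23. The elevated value at lag 1 (0.23), dropping to 0.07 at lag 2, reflects decaying short-term dependence rather than seasonality.
The dominant spike at lag 7 indicates a seasonal period of 7.

7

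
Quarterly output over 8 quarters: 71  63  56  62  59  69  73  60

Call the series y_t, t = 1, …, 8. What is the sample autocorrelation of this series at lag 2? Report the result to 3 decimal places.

-0.331

Mean ȳ = (71 + 63 + 56 + 62 + 59 + 69 + 73 + 60)/8 = 64.1250
Σ(y_t−ȳ)(y_{t+2}−ȳ) = (-55.8594) + (2.3906) + (41.6406) + (-10.3594) + (-45.4844) + (-20.1094) = -87.7813
Denominator Σ(y_t−ȳ)² = 264.8750
r_2 = -87.7813 / 264.8750 = -0.331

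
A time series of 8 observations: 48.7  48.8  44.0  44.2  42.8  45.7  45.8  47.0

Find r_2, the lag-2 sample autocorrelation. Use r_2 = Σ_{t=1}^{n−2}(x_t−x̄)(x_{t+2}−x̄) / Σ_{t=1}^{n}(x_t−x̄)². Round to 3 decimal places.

-0.122

Mean x̄ = (48.7 + 48.8 + 44.0 + 44.2 + 42.8 + 45.7 + 45.8 + 47.0)/8 = 45.8750
Deviations from mean: 2.8250, 2.9250, -1.8750, -1.6750, -3.0750, -0.1750, -0.0750, 1.1250
Σ(x_t−x̄)(x_{t+2}−x̄) = (-5.2969) + (-4.8994) + (5.7656) + (0.2931) + (0.2306) + (-0.1969) = -4.1038
Denominator Σ(x_t−x̄)² = 33.6150
r_2 = -4.1038 / 33.6150 = -0.122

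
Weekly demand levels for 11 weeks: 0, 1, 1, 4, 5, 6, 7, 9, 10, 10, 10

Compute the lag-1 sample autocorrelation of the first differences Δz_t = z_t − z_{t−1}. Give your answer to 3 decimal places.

-0.125

First differences Δz: 1, 0, 3, 1, 1, 1, 2, 1, 0, 0
Mean of differences = 1.0000
Numerator Σ(Δz_t−Δz̄)(Δz_{t+1}−Δz̄) = -1.0000
Denominator Σ(Δz_t−Δz̄)² = 8.0000
r_1(Δz) = -1.0000 / 8.0000 = -0.125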